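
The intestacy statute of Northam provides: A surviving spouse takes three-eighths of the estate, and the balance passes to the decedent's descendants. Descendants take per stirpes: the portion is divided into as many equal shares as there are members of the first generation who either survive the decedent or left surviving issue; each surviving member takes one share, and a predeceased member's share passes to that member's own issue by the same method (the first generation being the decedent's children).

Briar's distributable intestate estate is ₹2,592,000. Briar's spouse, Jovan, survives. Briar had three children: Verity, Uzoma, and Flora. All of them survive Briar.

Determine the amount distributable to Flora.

Flora receives ₹540,000.

Jovan takes three-eighths of ₹2,592,000 = ₹972,000. The remaining ₹1,620,000 passes to the descendants.
The descendants' portion (₹1,620,000) is divided into 3 shares of ₹540,000: Verity, Uzoma, and Flora each take ₹540,000.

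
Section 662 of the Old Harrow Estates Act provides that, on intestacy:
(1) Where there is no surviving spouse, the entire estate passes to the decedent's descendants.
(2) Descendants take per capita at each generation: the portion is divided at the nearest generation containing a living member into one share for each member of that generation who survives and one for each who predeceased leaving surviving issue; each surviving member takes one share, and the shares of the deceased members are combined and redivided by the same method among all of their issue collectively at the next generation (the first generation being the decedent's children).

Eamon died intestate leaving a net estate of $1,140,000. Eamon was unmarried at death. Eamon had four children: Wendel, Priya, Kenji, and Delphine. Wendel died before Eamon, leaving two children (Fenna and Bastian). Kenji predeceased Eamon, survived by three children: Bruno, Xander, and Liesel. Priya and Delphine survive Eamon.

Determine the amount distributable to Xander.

Xander receives $114,000.

The entire $1,140,000 passes to the descendants.
That amount ($1,140,000) is divided at the children's generation into 4 shares of $285,000. Priya and Delphine each take $285,000. The 2 shares of the deceased (Wendel and Kenji) are combined into a pool of $570,000.
That pool ($570,000) is divided at the grandchildren's generation equally among Fenna, Bastian, Bruno, Xander, and Liesel: $114,000 each.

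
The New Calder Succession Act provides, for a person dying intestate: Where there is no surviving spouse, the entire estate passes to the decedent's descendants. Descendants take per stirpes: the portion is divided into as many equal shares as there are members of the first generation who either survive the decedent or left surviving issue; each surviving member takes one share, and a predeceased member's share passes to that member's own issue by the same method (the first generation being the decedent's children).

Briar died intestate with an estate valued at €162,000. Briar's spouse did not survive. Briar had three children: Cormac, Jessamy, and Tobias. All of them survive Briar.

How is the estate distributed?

Cormac: €54,000; Jessamy: €54,000; Tobias: €54,000

The entire €162,000 passes to the descendants.
That amount (€162,000) is divided into 3 shares of €54,000: Cormac, Jessamy, and Tobias each take €54,000.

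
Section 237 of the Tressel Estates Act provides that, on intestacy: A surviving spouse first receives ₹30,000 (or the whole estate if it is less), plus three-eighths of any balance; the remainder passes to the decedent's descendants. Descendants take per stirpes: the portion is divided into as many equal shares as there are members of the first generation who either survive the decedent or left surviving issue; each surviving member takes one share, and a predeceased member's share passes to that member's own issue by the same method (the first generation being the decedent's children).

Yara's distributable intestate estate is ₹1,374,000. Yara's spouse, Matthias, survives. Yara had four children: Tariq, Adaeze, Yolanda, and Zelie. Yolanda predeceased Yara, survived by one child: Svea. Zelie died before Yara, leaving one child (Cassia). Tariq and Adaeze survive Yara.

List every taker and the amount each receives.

Matthias first takes ₹30,000, leaving a balance of ₹1,344,000. Matthias then takes three-eighths of the balance (₹504,000), for a total of ₹534,000. The remaining ₹840,000 passes to the descendants.
The descendants' portion (₹840,000) is divided into 4 shares of ₹210,000: Tariq and Adaeze each take ₹210,000; Yolanda's ₹210,000 share passes to Yolanda's issue; Zelie's ₹210,000 share passes to Zelie's issue.
Yolanda's share (₹210,000) passes entirely to Svea.
Zelie's share (₹210,000) passes entirely to Cassia.

Matthias: ₹534,000; Tariq: ₹210,000; Adaeze: ₹210,000; Svea: ₹210,000; Cassia: ₹210,000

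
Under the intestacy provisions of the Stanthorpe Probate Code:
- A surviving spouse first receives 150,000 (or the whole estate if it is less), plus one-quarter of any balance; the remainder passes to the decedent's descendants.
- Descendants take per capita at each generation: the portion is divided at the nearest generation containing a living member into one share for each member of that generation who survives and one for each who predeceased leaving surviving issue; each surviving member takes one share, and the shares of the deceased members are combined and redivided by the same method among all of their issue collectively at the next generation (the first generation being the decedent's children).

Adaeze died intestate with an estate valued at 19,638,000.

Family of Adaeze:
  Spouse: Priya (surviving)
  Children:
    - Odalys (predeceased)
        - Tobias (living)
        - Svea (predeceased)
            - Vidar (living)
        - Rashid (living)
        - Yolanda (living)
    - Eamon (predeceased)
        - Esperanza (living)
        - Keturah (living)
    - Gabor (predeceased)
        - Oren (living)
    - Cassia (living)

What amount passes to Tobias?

Tobias receives 1,566,000.

Priya first takes 150,000, leaving a balance of 19,488,000. Priya then takes one-quarter of the balance (4,872,000), for a total of 5,022,000. The remaining 14,616,000 passes to the descendants.
The descendants' portion (14,616,000) is divided at the children's generation into 4 shares of 3,654,000. Cassia takes 3,654,000. The 3 shares of the deceased (Odalys, Eamon, and Gabor) are combined into a pool of 10,962,000.
That pool (10,962,000) is divided at the grandchildren's generation into 7 shares of 1,566,000. Tobias, Rashid, Yolanda, Esperanza, Keturah, and Oren each take 1,566,000. The remaining share for the deceased Svea (1,566,000) is carried to the next generation.
That pool (1,566,000) passes entirely to Vidar, the sole taker at the great-grandchildren's generation.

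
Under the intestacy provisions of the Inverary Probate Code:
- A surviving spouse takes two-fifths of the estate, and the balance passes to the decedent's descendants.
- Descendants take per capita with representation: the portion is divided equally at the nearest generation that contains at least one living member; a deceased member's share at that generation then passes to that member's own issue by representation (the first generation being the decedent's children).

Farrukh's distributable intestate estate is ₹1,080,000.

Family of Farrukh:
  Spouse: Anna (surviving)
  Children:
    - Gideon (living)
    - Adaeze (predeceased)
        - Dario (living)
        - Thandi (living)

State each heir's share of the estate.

Anna: ₹432,000; Gideon: ₹324,000; Dario: ₹162,000; Thandi: ₹162,000

Anna takes two-fifths of ₹1,080,000 = ₹432,000. The remaining ₹648,000 passes to the descendants.
The descendants' portion (₹648,000) is divided into 2 shares of ₹324,000: Gideon takes ₹324,000; Adaeze's ₹324,000 share passes to Adaeze's issue.
Adaeze's share (₹324,000) is divided into 2 shares of ₹162,000: Dario and Thandi each take ₹162,000.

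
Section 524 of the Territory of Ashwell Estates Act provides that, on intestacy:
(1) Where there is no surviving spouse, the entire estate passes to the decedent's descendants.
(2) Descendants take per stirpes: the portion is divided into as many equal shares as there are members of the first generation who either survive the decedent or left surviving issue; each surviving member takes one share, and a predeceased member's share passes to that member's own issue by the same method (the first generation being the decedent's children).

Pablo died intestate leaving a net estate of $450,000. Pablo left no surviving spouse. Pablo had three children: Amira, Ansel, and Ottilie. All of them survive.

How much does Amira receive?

Amira receives $150,000.

The entire $450,000 passes to the descendants.
That amount ($450,000) is divided into 3 shares of $150,000: Amira, Ansel, and Ottilie each take $150,000.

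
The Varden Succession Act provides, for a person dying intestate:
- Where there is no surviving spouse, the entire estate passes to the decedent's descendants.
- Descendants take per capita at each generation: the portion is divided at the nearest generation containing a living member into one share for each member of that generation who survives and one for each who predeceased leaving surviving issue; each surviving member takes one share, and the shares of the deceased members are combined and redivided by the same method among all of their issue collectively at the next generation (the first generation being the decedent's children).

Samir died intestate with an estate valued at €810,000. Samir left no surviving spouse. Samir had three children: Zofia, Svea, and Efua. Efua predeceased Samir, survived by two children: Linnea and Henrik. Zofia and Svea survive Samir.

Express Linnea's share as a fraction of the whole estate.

Linnea receives 1/6 of the estate.

The entire €810,000 passes to the descendants.
That amount (€810,000) is divided at the children's generation into 3 shares of €270,000. Zofia and Svea each take €270,000. The remaining share for the deceased Efua (€270,000) is carried to the next generation.
That pool (€270,000) is divided at the grandchildren's generation equally among Linnea and Henrik: €135,000 each.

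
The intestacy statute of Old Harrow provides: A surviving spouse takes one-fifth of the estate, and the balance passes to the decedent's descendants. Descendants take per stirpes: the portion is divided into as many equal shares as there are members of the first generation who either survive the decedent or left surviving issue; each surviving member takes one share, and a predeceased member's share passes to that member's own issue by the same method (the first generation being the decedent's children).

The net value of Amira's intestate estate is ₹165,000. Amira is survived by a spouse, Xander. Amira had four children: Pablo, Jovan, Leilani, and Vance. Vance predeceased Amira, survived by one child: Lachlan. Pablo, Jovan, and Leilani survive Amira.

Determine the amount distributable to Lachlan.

Xander takes one-fifth of ₹165,000 = ₹33,000. The remaining ₹132,000 passes to the descendants.
The descendants' portion (₹132,000) is divided into 4 shares of ₹33,000: Pablo, Jovan, and Leilani each take ₹33,000; Vance's ₹33,000 share passes to Vance's issue.
Vance's share (₹33,000) passes entirely to Lachlan.

Lachlan receives ₹33,000.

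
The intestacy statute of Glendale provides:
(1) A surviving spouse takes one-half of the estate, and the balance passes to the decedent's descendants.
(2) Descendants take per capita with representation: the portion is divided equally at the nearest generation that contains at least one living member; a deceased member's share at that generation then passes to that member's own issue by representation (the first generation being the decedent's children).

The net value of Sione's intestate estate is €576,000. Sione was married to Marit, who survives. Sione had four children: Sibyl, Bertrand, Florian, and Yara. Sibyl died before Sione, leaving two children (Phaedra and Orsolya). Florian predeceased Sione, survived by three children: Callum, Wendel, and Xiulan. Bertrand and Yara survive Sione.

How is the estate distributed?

Marit takes one-half of €576,000 = €288,000. The remaining €288,000 passes to the descendants.
The descendants' portion (€288,000) is divided into 4 shares of €72,000: Bertrand and Yara each take €72,000; Sibyl's €72,000 share passes to Sibyl's issue; Florian's €72,000 share passes to Florian's issue.
Sibyl's share (€72,000) is divided into 2 shares of €36,000: Phaedra and Orsolya each take €36,000.
Florian's share (€72,000) is divided into 3 shares of €24,000: Callum, Wendel, and Xiulan each take €24,000.

Marit: €288,000; Phaedra: €36,000; Orsolya: €36,000; Bertrand: €72,000; Callum: €24,000; Wendel: €24,000; Xiulan: €24,000; Yara: €72,000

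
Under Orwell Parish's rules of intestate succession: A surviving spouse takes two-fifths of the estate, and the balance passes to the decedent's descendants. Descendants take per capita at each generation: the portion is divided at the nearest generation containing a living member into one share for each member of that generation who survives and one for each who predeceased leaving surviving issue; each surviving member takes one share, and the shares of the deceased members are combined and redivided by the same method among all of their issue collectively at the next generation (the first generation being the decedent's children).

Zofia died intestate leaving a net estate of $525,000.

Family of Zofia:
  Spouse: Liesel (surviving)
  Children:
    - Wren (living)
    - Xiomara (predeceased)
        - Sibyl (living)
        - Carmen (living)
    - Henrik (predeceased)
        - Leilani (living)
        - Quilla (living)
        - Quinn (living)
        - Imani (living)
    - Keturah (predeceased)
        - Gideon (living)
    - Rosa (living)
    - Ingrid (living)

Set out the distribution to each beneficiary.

Liesel takes two-fifths of $525,000 = $210,000. The remaining $315,000 passes to the descendants.
The descendants' portion ($315,000) is divided at the children's generation into 6 shares of $52,500. Wren, Rosa, and Ingrid each take $52,500. The 3 shares of the deceased (Xiomara, Henrik, and Keturah) are combined into a pool of $157,500.
That pool ($157,500) is divided at the grandchildren's generation equally among Sibyl, Carmen, Leilani, Quilla, Quinn, Imani, and Gideon: $22,500 each.

Liesel: $210,000; Wren: $52,500; Sibyl: $22,500; Carmen: $22,500; Leilani: $22,500; Quilla: $22,500; Quinn: $22,500; Imani: $22,500; Gideon: $22,500; Rosa: $52,500; Ingrid: $52,500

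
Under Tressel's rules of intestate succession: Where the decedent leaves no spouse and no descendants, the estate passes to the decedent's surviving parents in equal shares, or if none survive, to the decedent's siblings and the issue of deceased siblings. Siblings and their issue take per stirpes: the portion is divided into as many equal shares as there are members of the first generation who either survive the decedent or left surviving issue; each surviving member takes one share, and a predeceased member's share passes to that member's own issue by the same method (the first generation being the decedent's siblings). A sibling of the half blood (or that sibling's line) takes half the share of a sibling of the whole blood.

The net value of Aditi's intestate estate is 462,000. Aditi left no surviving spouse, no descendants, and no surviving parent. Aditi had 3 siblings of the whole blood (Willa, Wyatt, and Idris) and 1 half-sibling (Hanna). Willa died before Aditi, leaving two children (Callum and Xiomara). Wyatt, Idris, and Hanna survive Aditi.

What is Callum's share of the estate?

Callum receives 66,000.

The entire 462,000 passes to the siblings and their issue.
Counting each half-blood sibling's line as half a unit, there are 7/2 units in 462,000, so one unit is 132,000. Whole-blood lines (Willa, Wyatt, and Idris) take 132,000 each; half-blood lines (Hanna) take 66,000 each.
Willa's share (132,000) is divided into 2 shares of 66,000: Callum and Xiomara each take 66,000.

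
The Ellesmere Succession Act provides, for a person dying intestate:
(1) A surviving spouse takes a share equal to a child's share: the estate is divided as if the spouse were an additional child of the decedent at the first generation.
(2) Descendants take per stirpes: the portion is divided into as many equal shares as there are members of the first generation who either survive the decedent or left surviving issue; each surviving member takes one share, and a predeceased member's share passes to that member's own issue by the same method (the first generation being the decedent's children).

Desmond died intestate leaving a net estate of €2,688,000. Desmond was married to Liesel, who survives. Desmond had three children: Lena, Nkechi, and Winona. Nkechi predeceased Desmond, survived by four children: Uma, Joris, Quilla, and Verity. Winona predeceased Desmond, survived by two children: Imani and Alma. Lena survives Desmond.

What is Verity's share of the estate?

The spouse counts as an additional share at the children's level, so there are 4 primary shares of €672,000. Liesel takes one such share (€672,000).
The children's combined portion (€2,016,000) is divided into 3 shares of €672,000: Lena takes €672,000; Nkechi's €672,000 share passes to Nkechi's issue; Winona's €672,000 share passes to Winona's issue.
Nkechi's share (€672,000) is divided into 4 shares of €168,000: Uma, Joris, Quilla, and Verity each take €168,000.
Winona's share (€672,000) is divided into 2 shares of €336,000: Imani and Alma each take €336,000.

Verity receives €168,000.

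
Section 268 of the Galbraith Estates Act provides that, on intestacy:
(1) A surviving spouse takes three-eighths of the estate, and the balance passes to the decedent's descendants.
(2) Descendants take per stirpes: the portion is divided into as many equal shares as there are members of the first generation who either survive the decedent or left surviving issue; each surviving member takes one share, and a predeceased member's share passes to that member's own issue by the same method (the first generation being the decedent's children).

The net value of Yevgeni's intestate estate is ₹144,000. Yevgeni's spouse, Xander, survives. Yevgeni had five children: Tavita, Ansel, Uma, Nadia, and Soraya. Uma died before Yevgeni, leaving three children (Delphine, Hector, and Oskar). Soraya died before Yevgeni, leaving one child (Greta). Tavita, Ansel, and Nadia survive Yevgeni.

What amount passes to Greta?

Greta receives ₹18,000.

Xander takes three-eighths of ₹144,000 = ₹54,000. The remaining ₹90,000 passes to the descendants.
The descendants' portion (₹90,000) is divided into 5 shares of ₹18,000: Tavita, Ansel, and Nadia each take ₹18,000; Uma's ₹18,000 share passes to Uma's issue; Soraya's ₹18,000 share passes to Soraya's issue.
Uma's share (₹18,000) is divided into 3 shares of ₹6,000: Delphine, Hector, and Oskar each take ₹6,000.
Soraya's share (₹18,000) passes entirely to Greta.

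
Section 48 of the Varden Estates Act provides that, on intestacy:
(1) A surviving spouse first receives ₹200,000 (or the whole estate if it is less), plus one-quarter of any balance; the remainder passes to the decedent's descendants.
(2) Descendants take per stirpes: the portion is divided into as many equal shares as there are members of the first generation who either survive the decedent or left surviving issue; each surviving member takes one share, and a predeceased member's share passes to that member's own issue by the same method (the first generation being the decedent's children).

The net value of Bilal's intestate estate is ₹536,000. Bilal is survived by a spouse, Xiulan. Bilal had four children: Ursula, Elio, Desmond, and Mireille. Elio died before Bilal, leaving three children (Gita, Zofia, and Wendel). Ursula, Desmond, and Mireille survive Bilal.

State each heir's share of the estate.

Xiulan first takes ₹200,000, leaving a balance of ₹336,000. Xiulan then takes one-quarter of the balance (₹84,000), for a total of ₹284,000. The remaining ₹252,000 passes to the descendants.
The descendants' portion (₹252,000) is divided into 4 shares of ₹63,000: Ursula, Desmond, and Mireille each take ₹63,000; Elio's ₹63,000 share passes to Elio's issue.
Elio's share (₹63,000) is divided into 3 shares of ₹21,000: Gita, Zofia, and Wendel each take ₹21,000.

Xiulan: ₹284,000; Ursula: ₹63,000; Gita: ₹21,000; Zofia: ₹21,000; Wendel: ₹21,000; Desmond: ₹63,000; Mireille: ₹63,000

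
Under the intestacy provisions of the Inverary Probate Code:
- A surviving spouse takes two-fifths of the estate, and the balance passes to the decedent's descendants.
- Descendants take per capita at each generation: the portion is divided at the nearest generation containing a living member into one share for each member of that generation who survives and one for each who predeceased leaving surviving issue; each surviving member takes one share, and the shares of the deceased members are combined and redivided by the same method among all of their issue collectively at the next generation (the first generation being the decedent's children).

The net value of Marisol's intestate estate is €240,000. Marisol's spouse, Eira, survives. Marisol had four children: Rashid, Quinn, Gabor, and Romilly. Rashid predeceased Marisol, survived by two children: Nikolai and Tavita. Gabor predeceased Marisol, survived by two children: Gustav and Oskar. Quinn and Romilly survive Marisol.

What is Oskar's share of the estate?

Oskar receives €18,000.

Eira takes two-fifths of €240,000 = €96,000. The remaining €144,000 passes to the descendants.
The descendants' portion (€144,000) is divided at the children's generation into 4 shares of €36,000. Quinn and Romilly each take €36,000. The 2 shares of the deceased (Rashid and Gabor) are combined into a pool of €72,000.
That pool (€72,000) is divided at the grandchildren's generation equally among Nikolai, Tavita, Gustav, and Oskar: €18,000 each.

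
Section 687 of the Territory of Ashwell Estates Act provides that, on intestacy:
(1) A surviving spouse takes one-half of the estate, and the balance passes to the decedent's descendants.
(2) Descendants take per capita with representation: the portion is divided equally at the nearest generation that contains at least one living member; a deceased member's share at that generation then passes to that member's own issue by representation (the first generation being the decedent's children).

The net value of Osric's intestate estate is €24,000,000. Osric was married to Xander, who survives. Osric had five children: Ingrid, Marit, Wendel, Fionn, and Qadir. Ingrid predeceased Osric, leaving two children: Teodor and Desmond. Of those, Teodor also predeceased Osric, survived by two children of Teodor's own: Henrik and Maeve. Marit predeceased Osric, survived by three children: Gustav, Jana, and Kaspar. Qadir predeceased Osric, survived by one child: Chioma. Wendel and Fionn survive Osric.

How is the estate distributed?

Xander takes one-half of €24,000,000 = €12,000,000. The remaining €12,000,000 passes to the descendants.
The descendants' portion (€12,000,000) is divided into 5 shares of €2,400,000: Wendel and Fionn each take €2,400,000; Ingrid's €2,400,000 share passes to Ingrid's issue; Marit's €2,400,000 share passes to Marit's issue; Qadir's €2,400,000 share passes to Qadir's issue.
Ingrid's share (€2,400,000) is divided into 2 shares of €1,200,000: Desmond takes €1,200,000; Teodor's €1,200,000 share passes to Teodor's issue.
Teodor's share (€1,200,000) is divided into 2 shares of €600,000: Henrik and Maeve each take €600,000.
Marit's share (€2,400,000) is divided into 3 shares of €800,000: Gustav, Jana, and Kaspar each take €800,000.
Qadir's share (€2,400,000) passes entirely to Chioma.

Xander: €12,000,000; Henrik: €600,000; Maeve: €600,000; Desmond: €1,200,000; Gustav: €800,000; Jana: €800,000; Kaspar: €800,000; Wendel: €2,400,000; Fionn: €2,400,000; Chioma: €2,400,000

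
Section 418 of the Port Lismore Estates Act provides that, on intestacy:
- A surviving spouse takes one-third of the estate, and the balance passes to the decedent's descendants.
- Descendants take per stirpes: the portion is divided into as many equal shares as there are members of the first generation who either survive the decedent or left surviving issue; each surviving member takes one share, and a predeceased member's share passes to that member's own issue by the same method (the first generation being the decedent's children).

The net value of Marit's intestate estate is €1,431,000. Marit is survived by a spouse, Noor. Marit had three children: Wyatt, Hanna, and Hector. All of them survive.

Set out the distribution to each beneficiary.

Noor takes one-third of €1,431,000 = €477,000. The remaining €954,000 passes to the descendants.
The descendants' portion (€954,000) is divided into 3 shares of €318,000: Wyatt, Hanna, and Hector each take €318,000.

Noor: €477,000; Wyatt: €318,000; Hanna: €318,000; Hector: €318,000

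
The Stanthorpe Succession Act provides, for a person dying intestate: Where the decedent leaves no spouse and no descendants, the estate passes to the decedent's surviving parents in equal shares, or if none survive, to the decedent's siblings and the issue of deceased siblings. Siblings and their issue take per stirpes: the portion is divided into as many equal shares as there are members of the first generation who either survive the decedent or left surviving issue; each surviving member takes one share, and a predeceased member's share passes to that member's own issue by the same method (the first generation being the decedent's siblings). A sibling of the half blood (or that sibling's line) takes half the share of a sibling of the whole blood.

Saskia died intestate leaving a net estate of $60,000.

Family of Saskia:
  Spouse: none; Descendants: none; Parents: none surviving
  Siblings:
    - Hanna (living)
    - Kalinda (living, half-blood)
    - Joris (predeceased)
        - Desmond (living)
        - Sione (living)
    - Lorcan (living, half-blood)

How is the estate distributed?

Hanna: $20,000; Kalinda: $10,000; Desmond: $10,000; Sione: $10,000; Lorcan: $10,000

The entire $60,000 passes to the siblings and their issue.
Counting each half-blood sibling's line as half a unit, there are 3 units in $60,000, so one unit is $20,000. Whole-blood lines (Hanna and Joris) take $20,000 each; half-blood lines (Kalinda and Lorcan) take $10,000 each.
Joris's share ($20,000) is divided into 2 shares of $10,000: Desmond and Sione each take $10,000.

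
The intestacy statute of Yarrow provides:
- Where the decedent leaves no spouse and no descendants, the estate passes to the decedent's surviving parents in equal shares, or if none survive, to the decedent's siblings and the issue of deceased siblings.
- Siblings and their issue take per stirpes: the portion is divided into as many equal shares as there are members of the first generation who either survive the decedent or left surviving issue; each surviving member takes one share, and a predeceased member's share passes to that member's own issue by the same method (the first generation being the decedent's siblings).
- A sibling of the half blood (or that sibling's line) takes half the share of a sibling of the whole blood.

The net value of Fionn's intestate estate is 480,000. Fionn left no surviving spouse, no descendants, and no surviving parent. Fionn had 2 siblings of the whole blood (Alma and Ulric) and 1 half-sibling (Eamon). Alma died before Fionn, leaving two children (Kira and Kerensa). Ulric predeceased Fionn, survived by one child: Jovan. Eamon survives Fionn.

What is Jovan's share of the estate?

The entire 480,000 passes to the siblings and their issue.
Counting each half-blood sibling's line as half a unit, there are 5/2 units in 480,000, so one unit is 192,000. Whole-blood lines (Alma and Ulric) take 192,000 each; half-blood lines (Eamon) take 96,000 each.
Alma's share (192,000) is divided into 2 shares of 96,000: Kira and Kerensa each take 96,000.
Ulric's share (192,000) passes entirely to Jovan.

Jovan receives 192,000.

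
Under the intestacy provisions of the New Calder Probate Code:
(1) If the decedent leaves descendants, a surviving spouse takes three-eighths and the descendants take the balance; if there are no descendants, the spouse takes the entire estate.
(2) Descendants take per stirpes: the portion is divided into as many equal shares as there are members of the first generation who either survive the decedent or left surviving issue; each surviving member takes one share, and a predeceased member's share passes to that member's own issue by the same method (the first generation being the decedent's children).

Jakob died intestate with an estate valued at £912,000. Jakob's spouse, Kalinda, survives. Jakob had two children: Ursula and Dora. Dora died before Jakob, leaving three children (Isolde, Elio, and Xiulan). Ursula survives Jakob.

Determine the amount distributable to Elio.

Elio receives £95,000.

Kalinda takes three-eighths of £912,000 = £342,000. The remaining £570,000 passes to the descendants.
The descendants' portion (£570,000) is divided into 2 shares of £285,000: Ursula takes £285,000; Dora's £285,000 share passes to Dora's issue.
Dora's share (£285,000) is divided into 3 shares of £95,000: Isolde, Elio, and Xiulan each take £95,000.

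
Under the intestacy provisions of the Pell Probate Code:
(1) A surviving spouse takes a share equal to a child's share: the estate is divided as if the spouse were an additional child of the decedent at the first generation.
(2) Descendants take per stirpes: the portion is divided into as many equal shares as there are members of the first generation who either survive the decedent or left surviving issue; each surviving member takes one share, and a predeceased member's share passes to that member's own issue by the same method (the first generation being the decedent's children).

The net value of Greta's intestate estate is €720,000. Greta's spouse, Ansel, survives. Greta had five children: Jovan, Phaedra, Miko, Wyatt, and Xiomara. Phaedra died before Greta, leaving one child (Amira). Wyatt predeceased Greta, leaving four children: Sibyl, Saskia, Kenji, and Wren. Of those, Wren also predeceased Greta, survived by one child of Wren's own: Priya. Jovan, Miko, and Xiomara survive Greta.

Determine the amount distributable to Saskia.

The spouse counts as an additional share at the children's level, so there are 6 primary shares of €120,000. Ansel takes one such share (€120,000).
The children's combined portion (€600,000) is divided into 5 shares of €120,000: Jovan, Miko, and Xiomara each take €120,000; Phaedra's €120,000 share passes to Phaedra's issue; Wyatt's €120,000 share passes to Wyatt's issue.
Phaedra's share (€120,000) passes entirely to Amira.
Wyatt's share (€120,000) is divided into 4 shares of €30,000: Sibyl, Saskia, and Kenji each take €30,000; Wren's €30,000 share passes to Wren's issue.
Wren's share (€30,000) passes entirely to Priya.

Saskia receives €30,000.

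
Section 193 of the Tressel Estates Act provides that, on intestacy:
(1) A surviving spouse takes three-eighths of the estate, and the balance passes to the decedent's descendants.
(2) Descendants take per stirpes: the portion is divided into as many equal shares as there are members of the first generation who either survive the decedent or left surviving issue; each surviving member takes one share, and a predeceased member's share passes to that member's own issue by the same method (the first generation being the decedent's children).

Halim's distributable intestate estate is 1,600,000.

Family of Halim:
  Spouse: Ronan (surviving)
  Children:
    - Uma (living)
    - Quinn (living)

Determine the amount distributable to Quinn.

Ronan takes three-eighths of 1,600,000 = 600,000. The remaining 1,000,000 passes to the descendants.
The descendants' portion (1,000,000) is divided into 2 shares of 500,000: Uma and Quinn each take 500,000.

Quinn receives 500,000.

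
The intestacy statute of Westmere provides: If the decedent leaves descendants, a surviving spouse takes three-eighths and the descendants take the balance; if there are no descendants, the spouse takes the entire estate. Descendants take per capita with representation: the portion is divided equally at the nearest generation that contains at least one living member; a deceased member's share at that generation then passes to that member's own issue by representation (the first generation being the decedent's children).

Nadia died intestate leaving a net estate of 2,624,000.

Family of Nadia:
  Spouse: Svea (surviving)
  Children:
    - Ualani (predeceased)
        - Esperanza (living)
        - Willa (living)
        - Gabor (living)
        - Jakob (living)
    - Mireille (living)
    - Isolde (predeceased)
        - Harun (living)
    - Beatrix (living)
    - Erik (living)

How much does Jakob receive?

Svea takes three-eighths of 2,624,000 = 984,000. The remaining 1,640,000 passes to the descendants.
The descendants' portion (1,640,000) is divided into 5 shares of 328,000: Mireille, Beatrix, and Erik each take 328,000; Ualani's 328,000 share passes to Ualani's issue; Isolde's 328,000 share passes to Isolde's issue.
Ualani's share (328,000) is divided into 4 shares of 82,000: Esperanza, Willa, Gabor, and Jakob each take 82,000.
Isolde's share (328,000) passes entirely to Harun.

Jakob receives 82,000.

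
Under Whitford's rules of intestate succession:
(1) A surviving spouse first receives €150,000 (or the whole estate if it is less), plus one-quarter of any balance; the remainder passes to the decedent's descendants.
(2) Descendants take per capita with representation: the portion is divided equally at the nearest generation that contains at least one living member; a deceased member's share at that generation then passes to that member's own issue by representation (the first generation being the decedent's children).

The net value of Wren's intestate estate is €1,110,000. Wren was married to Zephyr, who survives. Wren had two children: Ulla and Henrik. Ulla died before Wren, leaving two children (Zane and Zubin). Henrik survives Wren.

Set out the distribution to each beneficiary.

Zephyr: €390,000; Zane: €180,000; Zubin: €180,000; Henrik: €360,000

Zephyr first takes €150,000, leaving a balance of €960,000. Zephyr then takes one-quarter of the balance (€240,000), for a total of €390,000. The remaining €720,000 passes to the descendants.
The descendants' portion (€720,000) is divided into 2 shares of €360,000: Henrik takes €360,000; Ulla's €360,000 share passes to Ulla's issue.
Ulla's share (€360,000) is divided into 2 shares of €180,000: Zane and Zubin each take €180,000.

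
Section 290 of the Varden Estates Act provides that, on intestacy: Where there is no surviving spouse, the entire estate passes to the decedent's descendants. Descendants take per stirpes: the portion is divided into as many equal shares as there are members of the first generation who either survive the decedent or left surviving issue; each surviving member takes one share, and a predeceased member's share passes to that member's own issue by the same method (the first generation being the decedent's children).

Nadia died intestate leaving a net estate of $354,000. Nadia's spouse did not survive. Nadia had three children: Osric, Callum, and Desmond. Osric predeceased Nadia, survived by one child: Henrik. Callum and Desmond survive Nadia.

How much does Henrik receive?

The entire $354,000 passes to the descendants.
That amount ($354,000) is divided into 3 shares of $118,000: Callum and Desmond each take $118,000; Osric's $118,000 share passes to Osric's issue.
Osric's share ($118,000) passes entirely to Henrik.

Henrik receives $118,000.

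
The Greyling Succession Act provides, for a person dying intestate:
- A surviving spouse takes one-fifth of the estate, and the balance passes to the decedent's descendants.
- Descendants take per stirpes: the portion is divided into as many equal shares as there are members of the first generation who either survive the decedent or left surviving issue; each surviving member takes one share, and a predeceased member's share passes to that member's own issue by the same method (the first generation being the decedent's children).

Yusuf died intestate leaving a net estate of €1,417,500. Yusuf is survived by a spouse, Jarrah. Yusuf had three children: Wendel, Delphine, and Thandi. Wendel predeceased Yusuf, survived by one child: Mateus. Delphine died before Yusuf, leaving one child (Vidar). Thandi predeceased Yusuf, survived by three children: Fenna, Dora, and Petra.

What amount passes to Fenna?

Jarrah takes one-fifth of €1,417,500 = €283,500. The remaining €1,134,000 passes to the descendants.
The descendants' portion (€1,134,000) is divided into 3 shares of €378,000: Wendel's €378,000 share passes to Wendel's issue; Delphine's €378,000 share passes to Delphine's issue; Thandi's €378,000 share passes to Thandi's issue.
Wendel's share (€378,000) passes entirely to Mateus.
Delphine's share (€378,000) passes entirely to Vidar.
Thandi's share (€378,000) is divided into 3 shares of €126,000: Fenna, Dora, and Petra each take €126,000.

Fenna receives €126,000.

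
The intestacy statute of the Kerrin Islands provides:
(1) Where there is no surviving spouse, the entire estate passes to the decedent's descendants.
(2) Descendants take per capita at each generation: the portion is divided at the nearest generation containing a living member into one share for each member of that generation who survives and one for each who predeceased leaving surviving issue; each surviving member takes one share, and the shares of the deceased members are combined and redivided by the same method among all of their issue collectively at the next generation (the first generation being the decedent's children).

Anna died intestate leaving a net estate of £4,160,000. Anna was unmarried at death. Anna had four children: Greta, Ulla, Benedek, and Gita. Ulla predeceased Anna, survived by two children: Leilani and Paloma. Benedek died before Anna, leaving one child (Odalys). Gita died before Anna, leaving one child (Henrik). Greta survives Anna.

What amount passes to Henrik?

Henrik receives £780,000.

The entire £4,160,000 passes to the descendants.
That amount (£4,160,000) is divided at the children's generation into 4 shares of £1,040,000. Greta takes £1,040,000. The 3 shares of the deceased (Ulla, Benedek, and Gita) are combined into a pool of £3,120,000.
That pool (£3,120,000) is divided at the grandchildren's generation equally among Leilani, Paloma, Odalys, and Henrik: £780,000 each.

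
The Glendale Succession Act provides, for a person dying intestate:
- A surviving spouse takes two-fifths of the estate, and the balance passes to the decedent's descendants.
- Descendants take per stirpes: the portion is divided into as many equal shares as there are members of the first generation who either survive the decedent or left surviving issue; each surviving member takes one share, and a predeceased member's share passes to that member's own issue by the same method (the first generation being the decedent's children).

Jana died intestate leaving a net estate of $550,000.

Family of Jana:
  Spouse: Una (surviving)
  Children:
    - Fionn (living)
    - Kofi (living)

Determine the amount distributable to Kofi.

Kofi receives $165,000.

Una takes two-fifths of $550,000 = $220,000. The remaining $330,000 passes to the descendants.
The descendants' portion ($330,000) is divided into 2 shares of $165,000: Fionn and Kofi each take $165,000.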